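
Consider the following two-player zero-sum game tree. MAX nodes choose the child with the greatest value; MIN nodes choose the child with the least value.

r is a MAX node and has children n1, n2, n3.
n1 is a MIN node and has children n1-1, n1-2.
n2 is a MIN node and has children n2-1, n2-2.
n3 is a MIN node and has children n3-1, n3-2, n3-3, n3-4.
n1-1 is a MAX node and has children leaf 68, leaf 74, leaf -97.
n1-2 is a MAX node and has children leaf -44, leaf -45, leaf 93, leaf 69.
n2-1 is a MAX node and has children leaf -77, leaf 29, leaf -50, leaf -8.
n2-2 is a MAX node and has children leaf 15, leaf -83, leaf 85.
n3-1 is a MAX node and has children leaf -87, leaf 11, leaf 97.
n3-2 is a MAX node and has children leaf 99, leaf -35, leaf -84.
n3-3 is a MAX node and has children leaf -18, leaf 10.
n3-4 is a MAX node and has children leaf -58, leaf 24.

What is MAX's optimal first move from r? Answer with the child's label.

n1

n1-1 (MAX): max(68, 74, -97) = 74
n1-2 (MAX): max(-44, -45, 93, 69) = 93
n1 (MIN): min(74, 93) = 74
n2-1 (MAX): max(-77, 29, -50, -8) = 29
n2-2 (MAX): max(15, -83, 85) = 85
n2 (MIN): min(29, 85) = 29
n3-1 (MAX): max(-87, 11, 97) = 97
n3-2 (MAX): max(99, -35, -84) = 99
n3-3 (MAX): max(-18, 10) = 10
n3-4 (MAX): max(-58, 24) = 24
n3 (MIN): min(97, 99, 10, 24) = 10
r (MAX): max(74, 29, 10) = 74
MAX at r wants the highest of {n1=74, n2=29, n3=10}, so chooses n1.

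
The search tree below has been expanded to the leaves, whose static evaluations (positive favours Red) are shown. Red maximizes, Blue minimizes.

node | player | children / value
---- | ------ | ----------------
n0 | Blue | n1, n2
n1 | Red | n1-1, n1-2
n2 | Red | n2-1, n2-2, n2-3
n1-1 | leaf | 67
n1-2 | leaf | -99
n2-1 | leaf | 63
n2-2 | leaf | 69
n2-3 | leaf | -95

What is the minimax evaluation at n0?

67

n1 (Red): max(67, -99) = 67
n2 (Red): max(63, 69, -95) = 69
n0 (Blue): min(67, 69) = 67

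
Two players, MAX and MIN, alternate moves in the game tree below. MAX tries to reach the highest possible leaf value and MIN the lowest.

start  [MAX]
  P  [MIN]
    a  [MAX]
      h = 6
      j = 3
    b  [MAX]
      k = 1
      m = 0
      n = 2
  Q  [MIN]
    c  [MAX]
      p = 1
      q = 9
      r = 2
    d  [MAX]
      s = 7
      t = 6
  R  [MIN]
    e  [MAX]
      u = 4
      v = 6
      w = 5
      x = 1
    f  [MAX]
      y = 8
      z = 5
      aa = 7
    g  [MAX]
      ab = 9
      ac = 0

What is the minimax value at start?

a (MAX): max(6, 3) = 6
b (MAX): max(1, 0, 2) = 2
P (MIN): min(6, 2) = 2
c (MAX): max(1, 9, 2) = 9
d (MAX): max(7, 6) = 7
Q (MIN): min(9, 7) = 7
e (MAX): max(4, 6, 5, 1) = 6
f (MAX): max(8, 5, 7) = 8
g (MAX): max(9, 0) = 9
R (MIN): min(6, 8, 9) = 6
start (MAX): max(2, 7, 6) = 7

7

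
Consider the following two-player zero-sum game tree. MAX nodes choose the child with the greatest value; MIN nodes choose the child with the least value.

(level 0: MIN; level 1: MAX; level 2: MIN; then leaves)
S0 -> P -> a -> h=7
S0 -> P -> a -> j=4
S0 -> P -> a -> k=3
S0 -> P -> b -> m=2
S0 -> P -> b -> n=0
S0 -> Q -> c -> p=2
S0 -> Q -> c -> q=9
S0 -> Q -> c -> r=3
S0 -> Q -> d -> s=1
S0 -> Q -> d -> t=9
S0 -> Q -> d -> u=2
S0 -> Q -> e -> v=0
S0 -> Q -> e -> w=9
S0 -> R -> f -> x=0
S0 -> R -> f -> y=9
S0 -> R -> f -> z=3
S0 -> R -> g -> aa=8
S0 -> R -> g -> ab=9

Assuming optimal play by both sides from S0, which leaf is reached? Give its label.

a (MIN): min(7, 4, 3) = 3
b (MIN): min(2, 0) = 0
P (MAX): max(3, 0) = 3
c (MIN): min(2, 9, 3) = 2
d (MIN): min(1, 9, 2) = 1
e (MIN): min(0, 9) = 0
Q (MAX): max(2, 1, 0) = 2
f (MIN): min(0, 9, 3) = 0
g (MIN): min(8, 9) = 8
R (MAX): max(0, 8) = 8
S0 (MIN): min(3, 2, 8) = 2
At S0, MIN picks Q (lowest: 2).
At Q, MAX picks c (highest: 2).
At c, MIN picks p (lowest: 2).
Terminal value 2.

p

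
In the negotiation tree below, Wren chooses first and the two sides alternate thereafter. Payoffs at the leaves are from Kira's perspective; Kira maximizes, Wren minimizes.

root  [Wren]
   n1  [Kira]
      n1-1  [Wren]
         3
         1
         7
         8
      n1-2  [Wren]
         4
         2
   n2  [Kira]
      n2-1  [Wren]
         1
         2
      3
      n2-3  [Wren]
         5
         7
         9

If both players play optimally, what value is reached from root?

n1-1 (Wren): min(3, 1, 7, 8) = 1
n1-2 (Wren): min(4, 2) = 2
n1 (Kira): max(1, 2) = 2
n2-1 (Wren): min(1, 2) = 1
n2-3 (Wren): min(5, 7, 9) = 5
n2 (Kira): max(1, 3, 5) = 5
root (Wren): min(2, 5) = 2

2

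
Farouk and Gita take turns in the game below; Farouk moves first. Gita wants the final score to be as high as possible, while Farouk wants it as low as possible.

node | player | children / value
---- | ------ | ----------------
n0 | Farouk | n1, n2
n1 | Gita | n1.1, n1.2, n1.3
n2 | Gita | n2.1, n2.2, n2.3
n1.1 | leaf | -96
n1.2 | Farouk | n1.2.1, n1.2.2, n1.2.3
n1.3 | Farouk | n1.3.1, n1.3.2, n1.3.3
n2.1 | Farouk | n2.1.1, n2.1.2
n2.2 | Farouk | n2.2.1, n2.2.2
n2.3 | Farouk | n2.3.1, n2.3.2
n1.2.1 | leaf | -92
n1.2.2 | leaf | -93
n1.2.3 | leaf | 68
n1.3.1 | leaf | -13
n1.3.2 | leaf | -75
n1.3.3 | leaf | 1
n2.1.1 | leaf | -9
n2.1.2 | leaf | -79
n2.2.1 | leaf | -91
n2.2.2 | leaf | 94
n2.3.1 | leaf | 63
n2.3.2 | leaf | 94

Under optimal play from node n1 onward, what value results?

n1.2 (Farouk): min(-92, -93, 68) = -93
n1.3 (Farouk): min(-13, -75, 1) = -75
n1 (Gita): max(-96, -93, -75) = -75

-75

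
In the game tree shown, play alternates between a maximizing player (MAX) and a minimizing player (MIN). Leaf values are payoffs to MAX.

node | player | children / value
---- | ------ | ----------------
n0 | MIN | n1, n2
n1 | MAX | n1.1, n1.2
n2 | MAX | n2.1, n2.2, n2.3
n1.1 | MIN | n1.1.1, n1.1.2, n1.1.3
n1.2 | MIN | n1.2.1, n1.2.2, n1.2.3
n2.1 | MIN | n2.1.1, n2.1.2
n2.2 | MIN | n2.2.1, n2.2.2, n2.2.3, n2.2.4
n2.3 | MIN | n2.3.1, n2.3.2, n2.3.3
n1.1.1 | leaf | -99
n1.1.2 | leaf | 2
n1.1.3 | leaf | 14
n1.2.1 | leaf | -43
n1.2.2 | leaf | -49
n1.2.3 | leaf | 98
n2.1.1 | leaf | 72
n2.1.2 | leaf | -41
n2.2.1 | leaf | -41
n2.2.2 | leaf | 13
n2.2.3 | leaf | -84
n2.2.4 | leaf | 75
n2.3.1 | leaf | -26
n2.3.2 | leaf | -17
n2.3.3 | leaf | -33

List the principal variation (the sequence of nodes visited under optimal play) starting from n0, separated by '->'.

n0 -> n1 -> n1.2 -> n1.2.2

n1.1 (MIN): min(-99, 2, 14) = -99
n1.2 (MIN): min(-43, -49, 98) = -49
n1 (MAX): max(-99, -49) = -49
n2.1 (MIN): min(72, -41) = -41
n2.2 (MIN): min(-41, 13, -84, 75) = -84
n2.3 (MIN): min(-26, -17, -33) = -33
n2 (MAX): max(-41, -84, -33) = -33
n0 (MIN): min(-49, -33) = -49
At n0, MIN picks n1 (lowest: -49).
At n1, MAX picks n1.2 (highest: -49).
At n1.2, MIN picks n1.2.2 (lowest: -49).
Terminal value -49.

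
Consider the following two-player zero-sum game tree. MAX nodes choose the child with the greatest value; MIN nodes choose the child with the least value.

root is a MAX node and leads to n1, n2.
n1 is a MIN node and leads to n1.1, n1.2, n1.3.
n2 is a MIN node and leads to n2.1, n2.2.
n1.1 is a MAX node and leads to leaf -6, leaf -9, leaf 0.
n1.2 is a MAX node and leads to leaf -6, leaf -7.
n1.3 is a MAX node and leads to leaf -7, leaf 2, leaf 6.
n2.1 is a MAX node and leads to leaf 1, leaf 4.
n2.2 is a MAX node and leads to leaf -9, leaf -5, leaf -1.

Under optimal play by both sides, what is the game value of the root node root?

n1.1 (MAX): max(-6, -9, 0) = 0
n1.2 (MAX): max(-6, -7) = -6
n1.3 (MAX): max(-7, 2, 6) = 6
n1 (MIN): min(0, -6, 6) = -6
n2.1 (MAX): max(1, 4) = 4
n2.2 (MAX): max(-9, -5, -1) = -1
n2 (MIN): min(4, -1) = -1
root (MAX): max(-6, -1) = -1

-1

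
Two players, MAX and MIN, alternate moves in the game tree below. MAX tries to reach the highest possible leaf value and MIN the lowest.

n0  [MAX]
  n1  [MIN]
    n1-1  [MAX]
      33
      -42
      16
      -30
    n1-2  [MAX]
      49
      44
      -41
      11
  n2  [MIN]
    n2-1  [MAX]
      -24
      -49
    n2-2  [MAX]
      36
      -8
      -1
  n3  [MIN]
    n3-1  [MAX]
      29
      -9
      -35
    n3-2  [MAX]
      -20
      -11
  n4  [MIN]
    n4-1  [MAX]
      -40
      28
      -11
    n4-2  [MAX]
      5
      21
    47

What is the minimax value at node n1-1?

33

n1-1 (MAX): max(33, -42, 16, -30) = 33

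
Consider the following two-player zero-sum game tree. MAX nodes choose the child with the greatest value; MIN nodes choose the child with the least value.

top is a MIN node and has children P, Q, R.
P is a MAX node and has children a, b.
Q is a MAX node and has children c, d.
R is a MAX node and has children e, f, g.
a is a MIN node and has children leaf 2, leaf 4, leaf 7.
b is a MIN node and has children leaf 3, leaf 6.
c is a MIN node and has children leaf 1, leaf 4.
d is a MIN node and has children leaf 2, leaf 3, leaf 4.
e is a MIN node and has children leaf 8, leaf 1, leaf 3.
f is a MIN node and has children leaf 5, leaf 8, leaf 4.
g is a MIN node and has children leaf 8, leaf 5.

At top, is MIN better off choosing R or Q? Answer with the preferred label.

Q

e (MIN): min(8, 1, 3) = 1
f (MIN): min(5, 8, 4) = 4
g (MIN): min(8, 5) = 5
R (MAX): max(1, 4, 5) = 5
c (MIN): min(1, 4) = 1
d (MIN): min(2, 3, 4) = 2
Q (MAX): max(1, 2) = 2
MIN prefers the lower value; R=5, Q=2. Q is better since 2 < 5.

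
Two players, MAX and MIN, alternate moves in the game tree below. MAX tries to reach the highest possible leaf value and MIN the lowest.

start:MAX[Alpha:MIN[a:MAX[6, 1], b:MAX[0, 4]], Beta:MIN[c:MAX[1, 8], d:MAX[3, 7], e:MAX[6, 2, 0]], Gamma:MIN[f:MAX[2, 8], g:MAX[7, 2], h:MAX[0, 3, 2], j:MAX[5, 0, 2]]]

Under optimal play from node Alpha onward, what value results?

4

a (MAX): max(6, 1) = 6
b (MAX): max(0, 4) = 4
Alpha (MIN): min(6, 4) = 4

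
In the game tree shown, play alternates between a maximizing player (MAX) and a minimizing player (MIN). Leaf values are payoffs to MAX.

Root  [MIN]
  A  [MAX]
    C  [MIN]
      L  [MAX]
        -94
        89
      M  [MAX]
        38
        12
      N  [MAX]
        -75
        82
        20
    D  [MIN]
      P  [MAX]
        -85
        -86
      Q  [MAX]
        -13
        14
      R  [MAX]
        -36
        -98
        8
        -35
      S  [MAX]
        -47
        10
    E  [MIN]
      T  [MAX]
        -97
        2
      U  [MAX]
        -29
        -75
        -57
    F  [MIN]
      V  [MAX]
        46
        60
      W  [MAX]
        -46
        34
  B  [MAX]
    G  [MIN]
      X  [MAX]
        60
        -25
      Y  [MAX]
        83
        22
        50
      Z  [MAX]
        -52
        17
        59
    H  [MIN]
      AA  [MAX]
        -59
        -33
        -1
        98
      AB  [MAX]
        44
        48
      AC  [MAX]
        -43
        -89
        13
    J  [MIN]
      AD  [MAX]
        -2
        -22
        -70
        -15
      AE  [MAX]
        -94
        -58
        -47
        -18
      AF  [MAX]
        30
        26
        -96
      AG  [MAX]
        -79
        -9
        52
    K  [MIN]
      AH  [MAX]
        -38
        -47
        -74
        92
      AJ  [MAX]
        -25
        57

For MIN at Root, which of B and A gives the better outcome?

A

X (MAX): max(60, -25) = 60
Y (MAX): max(83, 22, 50) = 83
Z (MAX): max(-52, 17, 59) = 59
G (MIN): min(60, 83, 59) = 59
AA (MAX): max(-59, -33, -1, 98) = 98
AB (MAX): max(44, 48) = 48
AC (MAX): max(-43, -89, 13) = 13
H (MIN): min(98, 48, 13) = 13
AD (MAX): max(-2, -22, -70, -15) = -2
AE (MAX): max(-94, -58, -47, -18) = -18
AF (MAX): max(30, 26, -96) = 30
AG (MAX): max(-79, -9, 52) = 52
J (MIN): min(-2, -18, 30, 52) = -18
AH (MAX): max(-38, -47, -74, 92) = 92
AJ (MAX): max(-25, 57) = 57
K (MIN): min(92, 57) = 57
B (MAX): max(59, 13, -18, 57) = 59
L (MAX): max(-94, 89) = 89
M (MAX): max(38, 12) = 38
N (MAX): max(-75, 82, 20) = 82
C (MIN): min(89, 38, 82) = 38
P (MAX): max(-85, -86) = -85
Q (MAX): max(-13, 14) = 14
R (MAX): max(-36, -98, 8, -35) = 8
S (MAX): max(-47, 10) = 10
D (MIN): min(-85, 14, 8, 10) = -85
T (MAX): max(-97, 2) = 2
U (MAX): max(-29, -75, -57) = -29
E (MIN): min(2, -29) = -29
V (MAX): max(46, 60) = 60
W (MAX): max(-46, 34) = 34
F (MIN): min(60, 34) = 34
A (MAX): max(38, -85, -29, 34) = 38
MIN prefers the lower value; B=59, A=38. A is better since 38 < 59.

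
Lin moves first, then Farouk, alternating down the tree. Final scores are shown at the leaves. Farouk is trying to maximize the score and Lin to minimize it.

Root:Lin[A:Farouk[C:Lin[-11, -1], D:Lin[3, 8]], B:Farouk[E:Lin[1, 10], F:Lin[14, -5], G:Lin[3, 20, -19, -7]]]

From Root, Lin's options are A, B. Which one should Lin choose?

B

C (Lin): min(-11, -1) = -11
D (Lin): min(3, 8) = 3
A (Farouk): max(-11, 3) = 3
E (Lin): min(1, 10) = 1
F (Lin): min(14, -5) = -5
G (Lin): min(3, 20, -19, -7) = -19
B (Farouk): max(1, -5, -19) = 1
Root (Lin): min(3, 1) = 1
Lin at Root wants the lowest of {A=3, B=1}, so chooses B.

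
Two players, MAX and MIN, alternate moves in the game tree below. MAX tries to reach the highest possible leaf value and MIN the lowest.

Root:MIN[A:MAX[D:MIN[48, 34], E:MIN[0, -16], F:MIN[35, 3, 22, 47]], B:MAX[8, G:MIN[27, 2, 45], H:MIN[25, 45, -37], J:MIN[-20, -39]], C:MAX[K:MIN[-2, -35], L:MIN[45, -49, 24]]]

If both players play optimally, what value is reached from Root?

D (MIN): min(48, 34) = 34
E (MIN): min(0, -16) = -16
F (MIN): min(35, 3, 22, 47) = 3
A (MAX): max(34, -16, 3) = 34
G (MIN): min(27, 2, 45) = 2
H (MIN): min(25, 45, -37) = -37
J (MIN): min(-20, -39) = -39
B (MAX): max(8, 2, -37, -39) = 8
K (MIN): min(-2, -35) = -35
L (MIN): min(45, -49, 24) = -49
C (MAX): max(-35, -49) = -35
Root (MIN): min(34, 8, -35) = -35

-35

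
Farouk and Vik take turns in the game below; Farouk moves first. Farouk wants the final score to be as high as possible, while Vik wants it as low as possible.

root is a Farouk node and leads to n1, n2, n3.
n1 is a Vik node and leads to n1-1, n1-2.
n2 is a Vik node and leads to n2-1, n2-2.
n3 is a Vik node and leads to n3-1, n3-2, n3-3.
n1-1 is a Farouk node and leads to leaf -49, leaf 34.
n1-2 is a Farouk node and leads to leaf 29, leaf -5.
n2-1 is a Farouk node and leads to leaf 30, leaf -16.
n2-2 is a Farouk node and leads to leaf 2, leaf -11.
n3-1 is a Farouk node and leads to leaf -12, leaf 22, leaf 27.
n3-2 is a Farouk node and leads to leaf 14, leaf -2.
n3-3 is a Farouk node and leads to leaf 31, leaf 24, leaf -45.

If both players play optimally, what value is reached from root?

n1-1 (Farouk): max(-49, 34) = 34
n1-2 (Farouk): max(29, -5) = 29
n1 (Vik): min(34, 29) = 29
n2-1 (Farouk): max(30, -16) = 30
n2-2 (Farouk): max(2, -11) = 2
n2 (Vik): min(30, 2) = 2
n3-1 (Farouk): max(-12, 22, 27) = 27
n3-2 (Farouk): max(14, -2) = 14
n3-3 (Farouk): max(31, 24, -45) = 31
n3 (Vik): min(27, 14, 31) = 14
root (Farouk): max(29, 2, 14) = 29

29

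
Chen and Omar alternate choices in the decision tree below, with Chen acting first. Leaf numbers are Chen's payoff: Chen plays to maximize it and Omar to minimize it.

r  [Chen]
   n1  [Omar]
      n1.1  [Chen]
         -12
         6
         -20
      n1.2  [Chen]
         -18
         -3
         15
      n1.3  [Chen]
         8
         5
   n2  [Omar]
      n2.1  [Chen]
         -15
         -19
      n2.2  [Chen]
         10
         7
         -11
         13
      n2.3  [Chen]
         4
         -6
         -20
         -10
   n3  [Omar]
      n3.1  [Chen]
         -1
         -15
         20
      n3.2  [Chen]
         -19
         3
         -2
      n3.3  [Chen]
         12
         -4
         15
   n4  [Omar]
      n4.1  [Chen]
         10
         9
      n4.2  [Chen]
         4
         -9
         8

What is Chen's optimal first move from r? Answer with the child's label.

n1.1 (Chen): max(-12, 6, -20) = 6
n1.2 (Chen): max(-18, -3, 15) = 15
n1.3 (Chen): max(8, 5) = 8
n1 (Omar): min(6, 15, 8) = 6
n2.1 (Chen): max(-15, -19) = -15
n2.2 (Chen): max(10, 7, -11, 13) = 13
n2.3 (Chen): max(4, -6, -20, -10) = 4
n2 (Omar): min(-15, 13, 4) = -15
n3.1 (Chen): max(-1, -15, 20) = 20
n3.2 (Chen): max(-19, 3, -2) = 3
n3.3 (Chen): max(12, -4, 15) = 15
n3 (Omar): min(20, 3, 15) = 3
n4.1 (Chen): max(10, 9) = 10
n4.2 (Chen): max(4, -9, 8) = 8
n4 (Omar): min(10, 8) = 8
r (Chen): max(6, -15, 3, 8) = 8
Chen at r wants the highest of {n1=6, n2=-15, n3=3, n4=8}, so chooses n4.

n4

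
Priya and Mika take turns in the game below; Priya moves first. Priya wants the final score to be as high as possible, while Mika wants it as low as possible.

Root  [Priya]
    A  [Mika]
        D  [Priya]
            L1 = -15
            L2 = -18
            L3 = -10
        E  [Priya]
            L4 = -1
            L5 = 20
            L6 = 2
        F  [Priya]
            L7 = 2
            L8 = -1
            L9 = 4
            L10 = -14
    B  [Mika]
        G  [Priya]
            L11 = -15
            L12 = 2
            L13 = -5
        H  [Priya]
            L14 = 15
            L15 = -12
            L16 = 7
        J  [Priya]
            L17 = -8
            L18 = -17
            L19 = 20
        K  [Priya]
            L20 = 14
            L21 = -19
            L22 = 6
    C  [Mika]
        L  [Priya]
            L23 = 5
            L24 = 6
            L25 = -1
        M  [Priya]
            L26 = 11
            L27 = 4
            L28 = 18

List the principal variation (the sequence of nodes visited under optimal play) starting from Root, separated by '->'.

Root -> C -> L -> L24

D (Priya): max(-15, -18, -10) = -10
E (Priya): max(-1, 20, 2) = 20
F (Priya): max(2, -1, 4, -14) = 4
A (Mika): min(-10, 20, 4) = -10
G (Priya): max(-15, 2, -5) = 2
H (Priya): max(15, -12, 7) = 15
J (Priya): max(-8, -17, 20) = 20
K (Priya): max(14, -19, 6) = 14
B (Mika): min(2, 15, 20, 14) = 2
L (Priya): max(5, 6, -1) = 6
M (Priya): max(11, 4, 18) = 18
C (Mika): min(6, 18) = 6
Root (Priya): max(-10, 2, 6) = 6
At Root, Priya picks C (highest: 6).
At C, Mika picks L (lowest: 6).
At L, Priya picks L24 (highest: 6).
Terminal value 6.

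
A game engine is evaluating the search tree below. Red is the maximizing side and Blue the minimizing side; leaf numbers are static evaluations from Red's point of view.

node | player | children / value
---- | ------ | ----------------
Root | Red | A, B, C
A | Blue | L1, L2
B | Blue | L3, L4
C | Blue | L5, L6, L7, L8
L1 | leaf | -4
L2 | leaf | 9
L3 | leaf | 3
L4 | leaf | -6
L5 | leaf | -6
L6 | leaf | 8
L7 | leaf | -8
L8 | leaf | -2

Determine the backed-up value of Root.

A (Blue): min(-4, 9) = -4
B (Blue): min(3, -6) = -6
C (Blue): min(-6, 8, -8, -2) = -8
Root (Red): max(-4, -6, -8) = -4

-4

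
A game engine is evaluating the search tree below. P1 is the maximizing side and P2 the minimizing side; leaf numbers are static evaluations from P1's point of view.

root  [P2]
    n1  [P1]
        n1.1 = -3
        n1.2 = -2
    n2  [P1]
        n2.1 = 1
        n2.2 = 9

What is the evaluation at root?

-2

n1 (P1): max(-3, -2) = -2
n2 (P1): max(1, 9) = 9
root (P2): min(-2, 9) = -2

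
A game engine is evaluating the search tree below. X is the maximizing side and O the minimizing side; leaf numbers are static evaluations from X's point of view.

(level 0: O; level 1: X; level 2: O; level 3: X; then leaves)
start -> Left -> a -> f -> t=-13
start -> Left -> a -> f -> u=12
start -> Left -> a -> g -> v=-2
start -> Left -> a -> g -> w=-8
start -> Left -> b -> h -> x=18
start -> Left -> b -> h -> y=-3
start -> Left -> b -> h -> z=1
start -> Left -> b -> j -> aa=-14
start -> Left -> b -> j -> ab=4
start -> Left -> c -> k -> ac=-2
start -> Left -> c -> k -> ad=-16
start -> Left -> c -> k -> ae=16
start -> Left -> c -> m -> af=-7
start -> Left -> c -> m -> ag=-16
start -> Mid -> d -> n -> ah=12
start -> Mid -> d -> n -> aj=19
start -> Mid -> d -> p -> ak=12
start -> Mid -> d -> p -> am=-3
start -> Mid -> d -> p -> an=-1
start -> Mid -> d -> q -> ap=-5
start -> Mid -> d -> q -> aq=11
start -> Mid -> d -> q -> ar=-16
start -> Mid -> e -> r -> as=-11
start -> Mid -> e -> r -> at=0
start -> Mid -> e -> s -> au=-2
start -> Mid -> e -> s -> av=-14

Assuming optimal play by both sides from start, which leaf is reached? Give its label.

f (X): max(-13, 12) = 12
g (X): max(-2, -8) = -2
a (O): min(12, -2) = -2
h (X): max(18, -3, 1) = 18
j (X): max(-14, 4) = 4
b (O): min(18, 4) = 4
k (X): max(-2, -16, 16) = 16
m (X): max(-7, -16) = -7
c (O): min(16, -7) = -7
Left (X): max(-2, 4, -7) = 4
n (X): max(12, 19) = 19
p (X): max(12, -3, -1) = 12
q (X): max(-5, 11, -16) = 11
d (O): min(19, 12, 11) = 11
r (X): max(-11, 0) = 0
s (X): max(-2, -14) = -2
e (O): min(0, -2) = -2
Mid (X): max(11, -2) = 11
start (O): min(4, 11) = 4
At start, O picks Left (lowest: 4).
At Left, X picks b (highest: 4).
At b, O picks j (lowest: 4).
At j, X picks ab (highest: 4).
Terminal value 4.

ab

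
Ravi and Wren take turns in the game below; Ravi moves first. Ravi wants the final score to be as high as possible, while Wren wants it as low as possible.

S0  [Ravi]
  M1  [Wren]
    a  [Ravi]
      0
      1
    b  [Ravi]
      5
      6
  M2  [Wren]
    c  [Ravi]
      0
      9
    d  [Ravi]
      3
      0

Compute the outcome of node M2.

c (Ravi): max(0, 9) = 9
d (Ravi): max(3, 0) = 3
M2 (Wren): min(9, 3) = 3

3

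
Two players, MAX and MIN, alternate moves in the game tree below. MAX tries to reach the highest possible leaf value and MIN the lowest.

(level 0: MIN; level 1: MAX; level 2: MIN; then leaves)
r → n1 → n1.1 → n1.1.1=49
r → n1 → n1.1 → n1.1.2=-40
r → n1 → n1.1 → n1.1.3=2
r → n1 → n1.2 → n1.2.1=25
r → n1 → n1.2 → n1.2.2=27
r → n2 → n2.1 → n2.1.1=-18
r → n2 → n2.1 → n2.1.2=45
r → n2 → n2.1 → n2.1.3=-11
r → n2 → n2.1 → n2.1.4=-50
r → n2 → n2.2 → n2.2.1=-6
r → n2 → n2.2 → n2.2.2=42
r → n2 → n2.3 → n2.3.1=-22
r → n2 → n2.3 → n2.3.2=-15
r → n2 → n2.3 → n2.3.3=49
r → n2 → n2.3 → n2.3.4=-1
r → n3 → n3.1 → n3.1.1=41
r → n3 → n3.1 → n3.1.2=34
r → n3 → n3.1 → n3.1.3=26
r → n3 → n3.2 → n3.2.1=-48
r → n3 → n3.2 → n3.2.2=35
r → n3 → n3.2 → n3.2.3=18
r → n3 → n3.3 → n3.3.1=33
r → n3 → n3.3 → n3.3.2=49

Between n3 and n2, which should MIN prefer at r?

n3.1 (MIN): min(41, 34, 26) = 26
n3.2 (MIN): min(-48, 35, 18) = -48
n3.3 (MIN): min(33, 49) = 33
n3 (MAX): max(26, -48, 33) = 33
n2.1 (MIN): min(-18, 45, -11, -50) = -50
n2.2 (MIN): min(-6, 42) = -6
n2.3 (MIN): min(-22, -15, 49, -1) = -22
n2 (MAX): max(-50, -6, -22) = -6
MIN prefers the lower value; n3=33, n2=-6. n2 is better since -6 < 33.

n2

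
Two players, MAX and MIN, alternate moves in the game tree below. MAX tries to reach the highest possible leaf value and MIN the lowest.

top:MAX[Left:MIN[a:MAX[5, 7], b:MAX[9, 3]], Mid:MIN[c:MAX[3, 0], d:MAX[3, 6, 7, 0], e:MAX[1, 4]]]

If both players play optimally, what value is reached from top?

a (MAX): max(5, 7) = 7
b (MAX): max(9, 3) = 9
Left (MIN): min(7, 9) = 7
c (MAX): max(3, 0) = 3
d (MAX): max(3, 6, 7, 0) = 7
e (MAX): max(1, 4) = 4
Mid (MIN): min(3, 7, 4) = 3
top (MAX): max(7, 3) = 7

7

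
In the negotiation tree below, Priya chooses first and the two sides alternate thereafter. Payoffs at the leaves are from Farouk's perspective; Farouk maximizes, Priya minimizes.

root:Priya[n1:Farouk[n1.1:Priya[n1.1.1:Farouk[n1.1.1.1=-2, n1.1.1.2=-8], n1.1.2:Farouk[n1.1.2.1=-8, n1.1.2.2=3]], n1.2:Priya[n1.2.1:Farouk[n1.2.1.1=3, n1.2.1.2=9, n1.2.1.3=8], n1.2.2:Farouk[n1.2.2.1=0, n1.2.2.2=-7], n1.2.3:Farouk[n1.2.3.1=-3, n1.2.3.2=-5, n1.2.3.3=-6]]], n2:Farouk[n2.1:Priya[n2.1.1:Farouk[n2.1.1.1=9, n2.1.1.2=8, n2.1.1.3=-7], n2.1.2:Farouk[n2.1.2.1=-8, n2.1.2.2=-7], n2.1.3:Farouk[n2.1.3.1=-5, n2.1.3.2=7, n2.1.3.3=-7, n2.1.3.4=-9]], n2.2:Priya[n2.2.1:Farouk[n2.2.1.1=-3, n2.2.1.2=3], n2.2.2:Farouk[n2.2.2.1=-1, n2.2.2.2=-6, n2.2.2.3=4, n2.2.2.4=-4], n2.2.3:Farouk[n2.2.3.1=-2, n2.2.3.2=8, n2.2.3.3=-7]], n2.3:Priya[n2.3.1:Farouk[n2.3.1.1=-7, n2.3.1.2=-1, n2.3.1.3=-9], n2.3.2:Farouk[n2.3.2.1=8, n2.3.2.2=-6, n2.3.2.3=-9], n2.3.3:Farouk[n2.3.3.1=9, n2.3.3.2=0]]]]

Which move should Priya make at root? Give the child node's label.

n1.1.1 (Farouk): max(-2, -8) = -2
n1.1.2 (Farouk): max(-8, 3) = 3
n1.1 (Priya): min(-2, 3) = -2
n1.2.1 (Farouk): max(3, 9, 8) = 9
n1.2.2 (Farouk): max(0, -7) = 0
n1.2.3 (Farouk): max(-3, -5, -6) = -3
n1.2 (Priya): min(9, 0, -3) = -3
n1 (Farouk): max(-2, -3) = -2
n2.1.1 (Farouk): max(9, 8, -7) = 9
n2.1.2 (Farouk): max(-8, -7) = -7
n2.1.3 (Farouk): max(-5, 7, -7, -9) = 7
n2.1 (Priya): min(9, -7, 7) = -7
n2.2.1 (Farouk): max(-3, 3) = 3
n2.2.2 (Farouk): max(-1, -6, 4, -4) = 4
n2.2.3 (Farouk): max(-2, 8, -7) = 8
n2.2 (Priya): min(3, 4, 8) = 3
n2.3.1 (Farouk): max(-7, -1, -9) = -1
n2.3.2 (Farouk): max(8, -6, -9) = 8
n2.3.3 (Farouk): max(9, 0) = 9
n2.3 (Priya): min(-1, 8, 9) = -1
n2 (Farouk): max(-7, 3, -1) = 3
root (Priya): min(-2, 3) = -2
Priya at root wants the lowest of {n1=-2, n2=3}, so chooses n1.

n1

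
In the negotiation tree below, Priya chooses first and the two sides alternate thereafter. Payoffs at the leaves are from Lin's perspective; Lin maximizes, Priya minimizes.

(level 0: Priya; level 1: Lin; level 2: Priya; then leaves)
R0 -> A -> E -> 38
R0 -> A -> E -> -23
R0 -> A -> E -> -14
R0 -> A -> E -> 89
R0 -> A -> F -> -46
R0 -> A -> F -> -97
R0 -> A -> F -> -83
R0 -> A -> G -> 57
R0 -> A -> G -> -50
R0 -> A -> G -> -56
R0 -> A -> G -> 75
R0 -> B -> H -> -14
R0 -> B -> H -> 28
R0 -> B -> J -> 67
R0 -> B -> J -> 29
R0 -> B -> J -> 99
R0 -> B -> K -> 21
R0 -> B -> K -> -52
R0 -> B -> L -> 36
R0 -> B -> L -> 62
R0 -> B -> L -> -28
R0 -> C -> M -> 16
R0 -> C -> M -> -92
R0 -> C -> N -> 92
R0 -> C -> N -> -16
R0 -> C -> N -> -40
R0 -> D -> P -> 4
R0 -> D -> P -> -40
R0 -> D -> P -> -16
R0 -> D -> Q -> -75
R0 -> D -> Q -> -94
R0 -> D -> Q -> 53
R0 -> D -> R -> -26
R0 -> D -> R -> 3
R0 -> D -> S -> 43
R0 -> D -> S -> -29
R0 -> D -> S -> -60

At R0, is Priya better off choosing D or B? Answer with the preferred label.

D

P (Priya): min(4, -40, -16) = -40
Q (Priya): min(-75, -94, 53) = -94
R (Priya): min(-26, 3) = -26
S (Priya): min(43, -29, -60) = -60
D (Lin): max(-40, -94, -26, -60) = -26
H (Priya): min(-14, 28) = -14
J (Priya): min(67, 29, 99) = 29
K (Priya): min(21, -52) = -52
L (Priya): min(36, 62, -28) = -28
B (Lin): max(-14, 29, -52, -28) = 29
Priya prefers the lower value; D=-26, B=29. D is better since -26 < 29.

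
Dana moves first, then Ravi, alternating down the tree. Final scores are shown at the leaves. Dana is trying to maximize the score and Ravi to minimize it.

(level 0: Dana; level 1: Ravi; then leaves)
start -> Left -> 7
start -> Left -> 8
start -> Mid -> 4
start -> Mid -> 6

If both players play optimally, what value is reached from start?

Left (Ravi): min(7, 8) = 7
Mid (Ravi): min(4, 6) = 4
start (Dana): max(7, 4) = 7

7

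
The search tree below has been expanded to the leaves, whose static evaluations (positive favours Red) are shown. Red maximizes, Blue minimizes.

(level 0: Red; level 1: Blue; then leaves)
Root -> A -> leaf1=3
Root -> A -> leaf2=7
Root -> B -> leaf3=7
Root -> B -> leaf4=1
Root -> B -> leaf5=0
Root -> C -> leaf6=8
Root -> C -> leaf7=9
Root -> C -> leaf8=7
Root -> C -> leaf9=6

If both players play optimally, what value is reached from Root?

A (Blue): min(3, 7) = 3
B (Blue): min(7, 1, 0) = 0
C (Blue): min(8, 9, 7, 6) = 6
Root (Red): max(3, 0, 6) = 6

6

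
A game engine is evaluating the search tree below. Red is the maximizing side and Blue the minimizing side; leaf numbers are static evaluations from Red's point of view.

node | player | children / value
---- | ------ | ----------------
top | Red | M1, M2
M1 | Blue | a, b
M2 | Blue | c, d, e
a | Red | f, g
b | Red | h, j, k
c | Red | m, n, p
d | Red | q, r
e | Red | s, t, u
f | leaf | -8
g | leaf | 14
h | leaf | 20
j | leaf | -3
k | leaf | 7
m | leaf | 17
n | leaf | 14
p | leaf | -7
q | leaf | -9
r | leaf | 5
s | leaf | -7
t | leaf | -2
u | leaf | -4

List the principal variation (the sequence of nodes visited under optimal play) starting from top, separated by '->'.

top -> M1 -> a -> g

a (Red): max(-8, 14) = 14
b (Red): max(20, -3, 7) = 20
M1 (Blue): min(14, 20) = 14
c (Red): max(17, 14, -7) = 17
d (Red): max(-9, 5) = 5
e (Red): max(-7, -2, -4) = -2
M2 (Blue): min(17, 5, -2) = -2
top (Red): max(14, -2) = 14
At top, Red picks M1 (highest: 14).
At M1, Blue picks a (lowest: 14).
At a, Red picks g (highest: 14).
Terminal value 14.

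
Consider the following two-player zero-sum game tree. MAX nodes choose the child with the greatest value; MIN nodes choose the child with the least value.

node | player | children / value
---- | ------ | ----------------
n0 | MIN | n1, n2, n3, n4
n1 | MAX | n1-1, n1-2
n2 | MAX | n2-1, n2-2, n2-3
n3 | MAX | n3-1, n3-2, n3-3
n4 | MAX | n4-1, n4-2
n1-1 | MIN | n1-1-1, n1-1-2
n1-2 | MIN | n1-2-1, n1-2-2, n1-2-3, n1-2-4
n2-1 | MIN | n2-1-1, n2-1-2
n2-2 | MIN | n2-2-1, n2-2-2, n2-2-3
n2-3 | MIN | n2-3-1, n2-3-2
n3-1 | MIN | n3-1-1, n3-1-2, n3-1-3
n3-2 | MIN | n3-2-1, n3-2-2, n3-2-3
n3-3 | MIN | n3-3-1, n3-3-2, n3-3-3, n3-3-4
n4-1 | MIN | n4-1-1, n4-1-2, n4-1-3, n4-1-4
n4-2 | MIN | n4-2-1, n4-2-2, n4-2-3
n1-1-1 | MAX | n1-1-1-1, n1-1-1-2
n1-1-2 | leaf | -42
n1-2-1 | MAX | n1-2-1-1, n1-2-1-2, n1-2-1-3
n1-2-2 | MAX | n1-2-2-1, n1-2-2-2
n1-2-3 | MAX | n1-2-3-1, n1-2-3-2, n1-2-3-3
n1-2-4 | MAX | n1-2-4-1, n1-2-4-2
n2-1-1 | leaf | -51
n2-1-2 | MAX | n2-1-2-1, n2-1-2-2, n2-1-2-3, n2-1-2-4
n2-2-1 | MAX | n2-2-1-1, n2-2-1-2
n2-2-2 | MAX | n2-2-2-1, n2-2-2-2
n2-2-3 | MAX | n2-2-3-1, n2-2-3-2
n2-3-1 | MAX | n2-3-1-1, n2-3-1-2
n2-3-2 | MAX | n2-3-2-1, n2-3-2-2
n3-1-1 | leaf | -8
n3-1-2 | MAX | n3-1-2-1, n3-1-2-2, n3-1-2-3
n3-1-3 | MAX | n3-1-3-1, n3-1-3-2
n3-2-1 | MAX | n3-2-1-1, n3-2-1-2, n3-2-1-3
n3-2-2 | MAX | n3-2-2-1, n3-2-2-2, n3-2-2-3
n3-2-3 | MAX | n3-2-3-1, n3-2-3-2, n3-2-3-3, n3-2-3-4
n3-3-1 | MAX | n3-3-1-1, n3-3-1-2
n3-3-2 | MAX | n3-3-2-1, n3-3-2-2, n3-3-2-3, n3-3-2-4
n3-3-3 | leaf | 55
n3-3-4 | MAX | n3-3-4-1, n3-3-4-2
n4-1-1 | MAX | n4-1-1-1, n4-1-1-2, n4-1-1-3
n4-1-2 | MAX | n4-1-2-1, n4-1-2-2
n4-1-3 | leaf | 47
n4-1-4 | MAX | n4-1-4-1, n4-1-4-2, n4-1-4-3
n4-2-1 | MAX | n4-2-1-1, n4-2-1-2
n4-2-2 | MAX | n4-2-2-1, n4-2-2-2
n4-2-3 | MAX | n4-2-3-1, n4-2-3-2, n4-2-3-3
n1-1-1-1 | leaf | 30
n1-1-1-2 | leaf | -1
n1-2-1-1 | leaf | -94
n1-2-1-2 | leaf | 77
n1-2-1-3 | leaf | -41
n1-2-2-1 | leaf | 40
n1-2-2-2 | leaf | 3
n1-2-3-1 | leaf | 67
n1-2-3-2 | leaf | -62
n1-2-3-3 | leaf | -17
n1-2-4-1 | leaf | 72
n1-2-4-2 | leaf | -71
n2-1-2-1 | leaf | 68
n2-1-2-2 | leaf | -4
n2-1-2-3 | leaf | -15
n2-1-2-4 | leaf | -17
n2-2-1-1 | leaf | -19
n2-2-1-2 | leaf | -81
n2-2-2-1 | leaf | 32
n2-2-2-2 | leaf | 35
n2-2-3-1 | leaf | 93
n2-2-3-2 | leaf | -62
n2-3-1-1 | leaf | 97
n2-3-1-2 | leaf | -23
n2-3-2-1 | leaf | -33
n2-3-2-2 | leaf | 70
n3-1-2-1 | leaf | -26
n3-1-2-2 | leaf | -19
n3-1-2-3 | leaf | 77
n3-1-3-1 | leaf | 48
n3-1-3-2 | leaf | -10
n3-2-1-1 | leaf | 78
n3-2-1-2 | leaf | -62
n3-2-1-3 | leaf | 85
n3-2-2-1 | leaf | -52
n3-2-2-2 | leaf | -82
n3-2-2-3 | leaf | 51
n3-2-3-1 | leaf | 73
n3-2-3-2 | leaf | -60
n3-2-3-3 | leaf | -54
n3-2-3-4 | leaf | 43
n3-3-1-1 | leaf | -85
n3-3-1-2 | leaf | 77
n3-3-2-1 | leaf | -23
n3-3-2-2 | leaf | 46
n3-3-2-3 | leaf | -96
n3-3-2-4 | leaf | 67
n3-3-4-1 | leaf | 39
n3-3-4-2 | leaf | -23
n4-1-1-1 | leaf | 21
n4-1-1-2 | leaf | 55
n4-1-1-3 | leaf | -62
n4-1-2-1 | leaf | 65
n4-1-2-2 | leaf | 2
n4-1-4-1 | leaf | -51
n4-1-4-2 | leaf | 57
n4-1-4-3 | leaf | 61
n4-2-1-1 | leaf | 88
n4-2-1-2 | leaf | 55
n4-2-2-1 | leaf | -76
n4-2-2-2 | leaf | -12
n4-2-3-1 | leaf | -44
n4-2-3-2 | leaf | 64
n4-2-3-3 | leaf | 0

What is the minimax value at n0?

n1-1-1 (MAX): max(30, -1) = 30
n1-1 (MIN): min(30, -42) = -42
n1-2-1 (MAX): max(-94, 77, -41) = 77
n1-2-2 (MAX): max(40, 3) = 40
n1-2-3 (MAX): max(67, -62, -17) = 67
n1-2-4 (MAX): max(72, -71) = 72
n1-2 (MIN): min(77, 40, 67, 72) = 40
n1 (MAX): max(-42, 40) = 40
n2-1-2 (MAX): max(68, -4, -15, -17) = 68
n2-1 (MIN): min(-51, 68) = -51
n2-2-1 (MAX): max(-19, -81) = -19
n2-2-2 (MAX): max(32, 35) = 35
n2-2-3 (MAX): max(93, -62) = 93
n2-2 (MIN): min(-19, 35, 93) = -19
n2-3-1 (MAX): max(97, -23) = 97
n2-3-2 (MAX): max(-33, 70) = 70
n2-3 (MIN): min(97, 70) = 70
n2 (MAX): max(-51, -19, 70) = 70
n3-1-2 (MAX): max(-26, -19, 77) = 77
n3-1-3 (MAX): max(48, -10) = 48
n3-1 (MIN): min(-8, 77, 48) = -8
n3-2-1 (MAX): max(78, -62, 85) = 85
n3-2-2 (MAX): max(-52, -82, 51) = 51
n3-2-3 (MAX): max(73, -60, -54, 43) = 73
n3-2 (MIN): min(85, 51, 73) = 51
n3-3-1 (MAX): max(-85, 77) = 77
n3-3-2 (MAX): max(-23, 46, -96, 67) = 67
n3-3-4 (MAX): max(39, -23) = 39
n3-3 (MIN): min(77, 67, 55, 39) = 39
n3 (MAX): max(-8, 51, 39) = 51
n4-1-1 (MAX): max(21, 55, -62) = 55
n4-1-2 (MAX): max(65, 2) = 65
n4-1-4 (MAX): max(-51, 57, 61) = 61
n4-1 (MIN): min(55, 65, 47, 61) = 47
n4-2-1 (MAX): max(88, 55) = 88
n4-2-2 (MAX): max(-76, -12) = -12
n4-2-3 (MAX): max(-44, 64, 0) = 64
n4-2 (MIN): min(88, -12, 64) = -12
n4 (MAX): max(47, -12) = 47
n0 (MIN): min(40, 70, 51, 47) = 40

40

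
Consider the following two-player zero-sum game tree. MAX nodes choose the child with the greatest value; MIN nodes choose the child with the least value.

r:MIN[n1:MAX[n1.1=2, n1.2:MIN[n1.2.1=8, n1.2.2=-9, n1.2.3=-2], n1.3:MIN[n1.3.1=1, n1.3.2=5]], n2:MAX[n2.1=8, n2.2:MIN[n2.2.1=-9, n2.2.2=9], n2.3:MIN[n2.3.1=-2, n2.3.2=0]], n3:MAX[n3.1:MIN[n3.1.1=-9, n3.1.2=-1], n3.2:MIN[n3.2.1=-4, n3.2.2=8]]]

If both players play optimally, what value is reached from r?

n1.2 (MIN): min(8, -9, -2) = -9
n1.3 (MIN): min(1, 5) = 1
n1 (MAX): max(2, -9, 1) = 2
n2.2 (MIN): min(-9, 9) = -9
n2.3 (MIN): min(-2, 0) = -2
n2 (MAX): max(8, -9, -2) = 8
n3.1 (MIN): min(-9, -1) = -9
n3.2 (MIN): min(-4, 8) = -4
n3 (MAX): max(-9, -4) = -4
r (MIN): min(2, 8, -4) = -4

-4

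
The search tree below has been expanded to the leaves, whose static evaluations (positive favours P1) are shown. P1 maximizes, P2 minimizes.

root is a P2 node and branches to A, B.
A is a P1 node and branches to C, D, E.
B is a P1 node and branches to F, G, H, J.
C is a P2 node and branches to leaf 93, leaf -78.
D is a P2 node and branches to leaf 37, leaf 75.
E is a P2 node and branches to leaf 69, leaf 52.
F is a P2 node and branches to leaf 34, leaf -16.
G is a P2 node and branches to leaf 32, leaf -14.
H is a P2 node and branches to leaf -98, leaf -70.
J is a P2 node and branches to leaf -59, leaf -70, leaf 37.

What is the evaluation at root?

C (P2): min(93, -78) = -78
D (P2): min(37, 75) = 37
E (P2): min(69, 52) = 52
A (P1): max(-78, 37, 52) = 52
F (P2): min(34, -16) = -16
G (P2): min(32, -14) = -14
H (P2): min(-98, -70) = -98
J (P2): min(-59, -70, 37) = -70
B (P1): max(-16, -14, -98, -70) = -14
root (P2): min(52, -14) = -14

-14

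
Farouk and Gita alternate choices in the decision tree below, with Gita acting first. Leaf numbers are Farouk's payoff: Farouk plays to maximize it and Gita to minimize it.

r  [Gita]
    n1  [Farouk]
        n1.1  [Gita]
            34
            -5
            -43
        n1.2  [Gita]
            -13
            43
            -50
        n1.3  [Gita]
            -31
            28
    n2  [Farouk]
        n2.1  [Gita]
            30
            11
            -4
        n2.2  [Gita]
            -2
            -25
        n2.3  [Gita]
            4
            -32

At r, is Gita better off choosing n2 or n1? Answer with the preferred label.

n2.1 (Gita): min(30, 11, -4) = -4
n2.2 (Gita): min(-2, -25) = -25
n2.3 (Gita): min(4, -32) = -32
n2 (Farouk): max(-4, -25, -32) = -4
n1.1 (Gita): min(34, -5, -43) = -43
n1.2 (Gita): min(-13, 43, -50) = -50
n1.3 (Gita): min(-31, 28) = -31
n1 (Farouk): max(-43, -50, -31) = -31
Gita prefers the lower value; n2=-4, n1=-31. n1 is better since -31 < -4.

n1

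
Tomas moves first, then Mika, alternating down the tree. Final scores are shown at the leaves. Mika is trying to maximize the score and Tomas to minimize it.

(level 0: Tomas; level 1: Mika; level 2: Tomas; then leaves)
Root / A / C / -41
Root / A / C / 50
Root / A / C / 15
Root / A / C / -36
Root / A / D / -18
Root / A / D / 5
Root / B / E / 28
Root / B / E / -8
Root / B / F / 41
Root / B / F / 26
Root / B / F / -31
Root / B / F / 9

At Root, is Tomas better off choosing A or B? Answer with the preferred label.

C (Tomas): min(-41, 50, 15, -36) = -41
D (Tomas): min(-18, 5) = -18
A (Mika): max(-41, -18) = -18
E (Tomas): min(28, -8) = -8
F (Tomas): min(41, 26, -31, 9) = -31
B (Mika): max(-8, -31) = -8
Tomas prefers the lower value; A=-18, B=-8. A is better since -18 < -8.

A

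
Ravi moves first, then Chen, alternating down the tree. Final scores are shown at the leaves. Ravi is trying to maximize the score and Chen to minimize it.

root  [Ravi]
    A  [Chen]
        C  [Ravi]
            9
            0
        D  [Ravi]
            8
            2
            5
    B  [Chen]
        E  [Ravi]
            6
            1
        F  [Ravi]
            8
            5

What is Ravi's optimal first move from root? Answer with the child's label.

C (Ravi): max(9, 0) = 9
D (Ravi): max(8, 2, 5) = 8
A (Chen): min(9, 8) = 8
E (Ravi): max(6, 1) = 6
F (Ravi): max(8, 5) = 8
B (Chen): min(6, 8) = 6
root (Ravi): max(8, 6) = 8
Ravi at root wants the highest of {A=8, B=6}, so chooses A.

A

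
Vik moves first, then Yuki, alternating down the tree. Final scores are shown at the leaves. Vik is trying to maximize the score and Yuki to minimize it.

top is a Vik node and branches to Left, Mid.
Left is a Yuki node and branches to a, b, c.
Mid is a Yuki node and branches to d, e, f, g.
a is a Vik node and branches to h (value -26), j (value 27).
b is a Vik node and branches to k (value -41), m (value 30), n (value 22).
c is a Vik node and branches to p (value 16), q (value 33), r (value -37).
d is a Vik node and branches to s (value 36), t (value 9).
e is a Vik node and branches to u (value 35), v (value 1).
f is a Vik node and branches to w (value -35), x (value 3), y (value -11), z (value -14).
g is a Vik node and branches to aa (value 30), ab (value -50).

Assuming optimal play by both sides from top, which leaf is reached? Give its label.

a (Vik): max(-26, 27) = 27
b (Vik): max(-41, 30, 22) = 30
c (Vik): max(16, 33, -37) = 33
Left (Yuki): min(27, 30, 33) = 27
d (Vik): max(36, 9) = 36
e (Vik): max(35, 1) = 35
f (Vik): max(-35, 3, -11, -14) = 3
g (Vik): max(30, -50) = 30
Mid (Yuki): min(36, 35, 3, 30) = 3
top (Vik): max(27, 3) = 27
At top, Vik picks Left (highest: 27).
At Left, Yuki picks a (lowest: 27).
At a, Vik picks j (highest: 27).
Terminal value 27.

j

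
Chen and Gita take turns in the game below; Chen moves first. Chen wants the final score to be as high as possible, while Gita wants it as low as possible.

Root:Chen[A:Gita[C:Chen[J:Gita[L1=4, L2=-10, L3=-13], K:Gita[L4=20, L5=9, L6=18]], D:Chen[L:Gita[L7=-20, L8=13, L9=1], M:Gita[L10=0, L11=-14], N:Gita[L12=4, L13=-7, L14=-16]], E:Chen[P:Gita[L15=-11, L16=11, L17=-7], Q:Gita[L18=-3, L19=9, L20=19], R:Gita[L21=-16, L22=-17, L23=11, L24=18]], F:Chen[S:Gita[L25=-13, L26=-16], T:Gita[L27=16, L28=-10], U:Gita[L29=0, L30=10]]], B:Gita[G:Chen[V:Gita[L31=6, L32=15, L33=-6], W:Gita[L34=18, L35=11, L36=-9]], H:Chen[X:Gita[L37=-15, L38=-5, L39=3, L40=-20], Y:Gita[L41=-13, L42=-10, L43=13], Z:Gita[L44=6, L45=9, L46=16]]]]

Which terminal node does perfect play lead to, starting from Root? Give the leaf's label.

L33

J (Gita): min(4, -10, -13) = -13
K (Gita): min(20, 9, 18) = 9
C (Chen): max(-13, 9) = 9
L (Gita): min(-20, 13, 1) = -20
M (Gita): min(0, -14) = -14
N (Gita): min(4, -7, -16) = -16
D (Chen): max(-20, -14, -16) = -14
P (Gita): min(-11, 11, -7) = -11
Q (Gita): min(-3, 9, 19) = -3
R (Gita): min(-16, -17, 11, 18) = -17
E (Chen): max(-11, -3, -17) = -3
S (Gita): min(-13, -16) = -16
T (Gita): min(16, -10) = -10
U (Gita): min(0, 10) = 0
F (Chen): max(-16, -10, 0) = 0
A (Gita): min(9, -14, -3, 0) = -14
V (Gita): min(6, 15, -6) = -6
W (Gita): min(18, 11, -9) = -9
G (Chen): max(-6, -9) = -6
X (Gita): min(-15, -5, 3, -20) = -20
Y (Gita): min(-13, -10, 13) = -13
Z (Gita): min(6, 9, 16) = 6
H (Chen): max(-20, -13, 6) = 6
B (Gita): min(-6, 6) = -6
Root (Chen): max(-14, -6) = -6
At Root, Chen picks B (highest: -6).
At B, Gita picks G (lowest: -6).
At G, Chen picks V (highest: -6).
At V, Gita picks L33 (lowest: -6).
Terminal value -6.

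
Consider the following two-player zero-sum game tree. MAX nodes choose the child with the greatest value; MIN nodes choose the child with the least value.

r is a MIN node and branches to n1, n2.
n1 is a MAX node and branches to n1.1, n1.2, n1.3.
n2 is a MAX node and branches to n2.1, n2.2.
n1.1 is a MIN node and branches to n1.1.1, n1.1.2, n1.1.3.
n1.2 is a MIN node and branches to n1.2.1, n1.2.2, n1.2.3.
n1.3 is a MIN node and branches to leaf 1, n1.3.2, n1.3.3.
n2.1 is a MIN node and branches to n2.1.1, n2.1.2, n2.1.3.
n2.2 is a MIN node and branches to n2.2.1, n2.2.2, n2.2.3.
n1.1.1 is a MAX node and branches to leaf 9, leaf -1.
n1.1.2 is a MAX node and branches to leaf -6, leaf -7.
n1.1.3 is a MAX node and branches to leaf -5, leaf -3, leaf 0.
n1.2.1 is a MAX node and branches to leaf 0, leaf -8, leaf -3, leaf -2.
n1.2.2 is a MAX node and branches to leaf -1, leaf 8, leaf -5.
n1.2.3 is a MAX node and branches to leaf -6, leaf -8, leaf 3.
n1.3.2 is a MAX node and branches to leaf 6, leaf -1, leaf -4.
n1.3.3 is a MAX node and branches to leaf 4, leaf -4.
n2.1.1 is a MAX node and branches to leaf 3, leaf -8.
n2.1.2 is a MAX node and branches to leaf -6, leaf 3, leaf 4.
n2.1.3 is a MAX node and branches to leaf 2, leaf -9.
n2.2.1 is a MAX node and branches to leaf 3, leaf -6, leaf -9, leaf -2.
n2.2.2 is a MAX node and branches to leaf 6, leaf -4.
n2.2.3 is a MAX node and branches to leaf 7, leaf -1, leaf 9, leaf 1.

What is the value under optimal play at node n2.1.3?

n2.1.3 (MAX): max(2, -9) = 2

2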